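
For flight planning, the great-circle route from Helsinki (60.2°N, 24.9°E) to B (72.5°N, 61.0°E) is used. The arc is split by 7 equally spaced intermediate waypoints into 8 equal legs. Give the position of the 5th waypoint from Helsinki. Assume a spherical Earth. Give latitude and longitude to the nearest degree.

≈ (69°N, 43°E)

Convert each endpoint to a unit vector on the sphere (x = cos φ cos λ, y = cos φ sin λ, z = sin φ).
The central angle between the endpoints is δ = arccos(p₁·p₂) ≈ 0.323 rad (18.5°).
Interpolate at f = 5/8 with slerp weights a = sin((1−f)δ)/sin δ ≈ 0.381, b = sin(fδ)/sin δ ≈ 0.632.
p = a·p₁ + b·p₂ ≈ (0.264, 0.246, 0.933); φ = arcsin(p_z) ≈ 68.87°, λ = atan2(p_y, p_x) ≈ 42.99°.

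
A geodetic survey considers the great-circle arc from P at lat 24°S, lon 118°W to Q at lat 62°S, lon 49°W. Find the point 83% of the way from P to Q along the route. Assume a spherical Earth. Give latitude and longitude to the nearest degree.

≈ lat 59°S, lon 69°W

The haversine formula gives a central angle δ ≈ 1.032 rad (59.1°) between the endpoints.
Interpolate at f = 0.83 with slerp weights a = sin((1−f)δ)/sin δ ≈ 0.203, b = sin(fδ)/sin δ ≈ 0.880.
p = a·p₁ + b·p₂ ≈ (0.184, -0.476, -0.860); φ = arcsin(p_z) ≈ -59.32°, λ = atan2(p_y, p_x) ≈ -68.87°.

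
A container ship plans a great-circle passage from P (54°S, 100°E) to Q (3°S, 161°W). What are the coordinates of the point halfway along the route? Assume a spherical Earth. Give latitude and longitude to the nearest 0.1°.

Convert each endpoint to a unit vector on the sphere (x = cos φ cos λ, y = cos φ sin λ, z = sin φ).
The central angle between the endpoints is δ = arccos(p₁·p₂) ≈ 1.620 rad (92.8°).
Interpolate at f = 1/2 with slerp weights a = sin((1−f)δ)/sin δ ≈ 0.725, b = sin(fδ)/sin δ ≈ 0.725.
p = a·p₁ + b·p₂ ≈ (-0.759, 0.184, -0.625); φ = arcsin(p_z) ≈ -38.66°, λ = atan2(p_y, p_x) ≈ 166.37°.

≈ (38.7°S, 166.4°E)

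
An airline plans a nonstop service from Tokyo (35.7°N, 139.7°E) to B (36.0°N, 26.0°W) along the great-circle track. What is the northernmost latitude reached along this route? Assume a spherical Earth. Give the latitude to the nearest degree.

The great circle lies in the plane with unit normal n̂ = (p₁ × p₂)/|p₁ × p₂|.
Here n̂_z ≈ -0.170; the vertex latitude is φ_max = arccos|n̂_z| ≈ 80.2°.
Check via Clairaut: cos φ_max = |cos φ₁| · sin C = cos(35.7°)·sin(12.1°) ≈ 0.170, again giving ≈ 80.2°.

≈ 80°N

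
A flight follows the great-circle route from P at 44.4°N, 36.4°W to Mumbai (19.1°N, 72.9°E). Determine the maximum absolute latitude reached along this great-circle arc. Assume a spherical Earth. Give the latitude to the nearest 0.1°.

≈ 50.4°N

The great circle lies in the plane with unit normal n̂ = (p₁ × p₂)/|p₁ × p₂|.
Here n̂_z ≈ +0.637; the vertex latitude is φ_max = arccos|n̂_z| ≈ 50.4°.
Check via Clairaut: cos φ_max = |cos φ₁| · sin C = cos(44.4°)·sin(63.1°) ≈ 0.637, again giving ≈ 50.4°.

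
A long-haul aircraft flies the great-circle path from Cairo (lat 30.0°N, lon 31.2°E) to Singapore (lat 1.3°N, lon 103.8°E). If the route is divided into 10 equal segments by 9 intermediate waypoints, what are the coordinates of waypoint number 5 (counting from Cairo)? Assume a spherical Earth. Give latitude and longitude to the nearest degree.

≈ lat 19°N, lon 71°E

From cos δ = sin φ₁ sin φ₂ + cos φ₁ cos φ₂ cos Δλ, the central angle is δ ≈ 1.297 rad (74.3°).
Interpolate at f = 5/10 with slerp weights a = sin((1−f)δ)/sin δ ≈ 0.627, b = sin(fδ)/sin δ ≈ 0.627.
p = a·p₁ + b·p₂ ≈ (0.315, 0.891, 0.328); φ = arcsin(p_z) ≈ 19.14°, λ = atan2(p_y, p_x) ≈ 70.51°.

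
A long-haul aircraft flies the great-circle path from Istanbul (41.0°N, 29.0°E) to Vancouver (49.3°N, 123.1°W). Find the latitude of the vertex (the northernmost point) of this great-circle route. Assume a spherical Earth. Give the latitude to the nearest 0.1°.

≈ 76.7°N

The great circle lies in the plane with unit normal n̂ = (p₁ × p₂)/|p₁ × p₂|.
Here n̂_z ≈ -0.231; the vertex latitude is φ_max = arccos|n̂_z| ≈ 76.7°.
Check via Clairaut: cos φ_max = |cos φ₁| · sin C = cos(41.0°)·sin(17.8°) ≈ 0.231, again giving ≈ 76.7°.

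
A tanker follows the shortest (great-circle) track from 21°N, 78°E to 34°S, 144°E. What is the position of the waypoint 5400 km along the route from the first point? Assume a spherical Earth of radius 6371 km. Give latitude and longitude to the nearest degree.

From cos δ = sin φ₁ sin φ₂ + cos φ₁ cos φ₂ cos Δλ, the central angle is δ ≈ 1.456 rad (83.4°). The total great-circle distance is δ·R ≈ 1.456 × 6371 ≈ 9277 km, so the target fraction is f = 5400/9277 ≈ 0.582.
Interpolate at f ≈ 0.582 with slerp weights a = sin((1−f)δ)/sin δ ≈ 0.575, b = sin(fδ)/sin δ ≈ 0.755.
p = a·p₁ + b·p₂ ≈ (-0.394, 0.893, -0.216); φ = arcsin(p_z) ≈ -12.46°, λ = atan2(p_y, p_x) ≈ 113.83°.

≈ 12°S, 114°E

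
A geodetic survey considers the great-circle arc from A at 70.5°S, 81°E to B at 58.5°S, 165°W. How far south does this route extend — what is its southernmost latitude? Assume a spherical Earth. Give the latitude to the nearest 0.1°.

The great circle lies in the plane with unit normal n̂ = (p₁ × p₂)/|p₁ × p₂|.
Here n̂_z ≈ +0.234; the vertex latitude is φ_max = arccos|n̂_z| ≈ 76.5°.
Check via Clairaut: cos φ_max = |cos φ₁| · sin C = cos(70.5°)·sin(135.5°) ≈ 0.234, again giving ≈ 76.5°.

≈ 76.5°S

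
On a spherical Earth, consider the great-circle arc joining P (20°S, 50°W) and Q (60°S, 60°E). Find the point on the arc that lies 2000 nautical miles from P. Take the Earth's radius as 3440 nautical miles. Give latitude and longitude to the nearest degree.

From cos δ = sin φ₁ sin φ₂ + cos φ₁ cos φ₂ cos Δλ, the central angle is δ ≈ 1.435 rad (82.2°). The total great-circle distance is δ·R ≈ 1.435 × 3440 ≈ 4936 nmi, so the target fraction is f = 2000/4936 ≈ 0.405.
Interpolate at f ≈ 0.405 with slerp weights a = sin((1−f)δ)/sin δ ≈ 0.761, b = sin(fδ)/sin δ ≈ 0.554.
p = a·p₁ + b·p₂ ≈ (0.598, -0.307, -0.740); φ = arcsin(p_z) ≈ -47.75°, λ = atan2(p_y, p_x) ≈ -27.21°.

≈ (48°S, 27°W)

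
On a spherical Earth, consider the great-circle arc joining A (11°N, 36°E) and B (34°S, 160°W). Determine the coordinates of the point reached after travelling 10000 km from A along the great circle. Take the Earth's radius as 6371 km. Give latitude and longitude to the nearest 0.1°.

≈ (58.3°S, 107.5°E)

The haversine formula gives a central angle δ ≈ 2.666 rad (152.7°) between the endpoints. The total great-circle distance is δ·R ≈ 2.666 × 6371 ≈ 16984 km, so the target fraction is f = 10000/16984 ≈ 0.589.
Interpolate at f ≈ 0.589 with slerp weights a = sin((1−f)δ)/sin δ ≈ 1.942, b = sin(fδ)/sin δ ≈ 2.184.
p = a·p₁ + b·p₂ ≈ (-0.159, 0.502, -0.850); φ = arcsin(p_z) ≈ -58.26°, λ = atan2(p_y, p_x) ≈ 107.55°.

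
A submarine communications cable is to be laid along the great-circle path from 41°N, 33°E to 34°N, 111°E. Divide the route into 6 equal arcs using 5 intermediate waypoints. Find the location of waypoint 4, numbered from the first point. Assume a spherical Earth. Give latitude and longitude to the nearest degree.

Write both endpoints as unit vectors p₁, p₂ with components (cos φ cos λ, cos φ sin λ, sin φ).
The central angle between the endpoints is δ = arccos(p₁·p₂) ≈ 1.051 rad (60.2°).
Interpolate at f = 4/6 with slerp weights a = sin((1−f)δ)/sin δ ≈ 0.395, b = sin(fδ)/sin δ ≈ 0.743.
p = a·p₁ + b·p₂ ≈ (0.030, 0.737, 0.675); φ = arcsin(p_z) ≈ 42.44°, λ = atan2(p_y, p_x) ≈ 87.70°.

≈ 42°N, 88°E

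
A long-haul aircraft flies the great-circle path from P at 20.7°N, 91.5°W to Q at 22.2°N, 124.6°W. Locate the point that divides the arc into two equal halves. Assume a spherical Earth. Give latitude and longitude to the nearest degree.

≈ 22°N, 108°W

From cos δ = sin φ₁ sin φ₂ + cos φ₁ cos φ₂ cos Δλ, the central angle is δ ≈ 0.537 rad (30.8°).
Interpolate at f = 1/2 with slerp weights a = sin((1−f)δ)/sin δ ≈ 0.519, b = sin(fδ)/sin δ ≈ 0.519.
p = a·p₁ + b·p₂ ≈ (-0.285, -0.880, 0.379); φ = arcsin(p_z) ≈ 22.29°, λ = atan2(p_y, p_x) ≈ -107.96°.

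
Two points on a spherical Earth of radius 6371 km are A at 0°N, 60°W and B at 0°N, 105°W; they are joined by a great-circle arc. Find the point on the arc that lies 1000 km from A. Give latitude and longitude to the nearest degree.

Write both endpoints as unit vectors p₁, p₂ with components (cos φ cos λ, cos φ sin λ, sin φ).
The central angle between the endpoints is δ = arccos(p₁·p₂) ≈ 0.785 rad (45.0°). The total great-circle distance is δ·R ≈ 0.785 × 6371 ≈ 5004 km, so the target fraction is f = 1000/5004 ≈ 0.200.
Interpolate at f ≈ 0.200 with slerp weights a = sin((1−f)δ)/sin δ ≈ 0.831, b = sin(fδ)/sin δ ≈ 0.221.
p = a·p₁ + b·p₂ ≈ (0.358, -0.934, 0.000); φ = arcsin(p_z) ≈ 0.00°, λ = atan2(p_y, p_x) ≈ -68.99°.

≈ 0°N, 69°W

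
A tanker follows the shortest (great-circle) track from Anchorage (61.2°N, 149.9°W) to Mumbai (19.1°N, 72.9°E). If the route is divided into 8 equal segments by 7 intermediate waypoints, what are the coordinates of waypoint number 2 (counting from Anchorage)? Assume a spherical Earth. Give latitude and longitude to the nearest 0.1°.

Write both endpoints as unit vectors p₁, p₂ with components (cos φ cos λ, cos φ sin λ, sin φ).
The central angle between the endpoints is δ = arccos(p₁·p₂) ≈ 1.618 rad (92.7°).
Interpolate at f = 2/8 with slerp weights a = sin((1−f)δ)/sin δ ≈ 0.938, b = sin(fδ)/sin δ ≈ 0.394.
p = a·p₁ + b·p₂ ≈ (-0.281, 0.129, 0.951); φ = arcsin(p_z) ≈ 71.96°, λ = atan2(p_y, p_x) ≈ 155.33°.

≈ 72.0°N, 155.3°E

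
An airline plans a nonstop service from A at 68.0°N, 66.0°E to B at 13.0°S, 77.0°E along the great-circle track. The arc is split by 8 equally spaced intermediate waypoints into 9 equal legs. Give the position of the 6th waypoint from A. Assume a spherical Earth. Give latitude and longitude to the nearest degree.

≈ 14°N, 75°E

Write both endpoints as unit vectors p₁, p₂ with components (cos φ cos λ, cos φ sin λ, sin φ).
The central angle between the endpoints is δ = arccos(p₁·p₂) ≈ 1.421 rad (81.4°).
Interpolate at f = 6/9 with slerp weights a = sin((1−f)δ)/sin δ ≈ 0.461, b = sin(fδ)/sin δ ≈ 0.821.
p = a·p₁ + b·p₂ ≈ (0.250, 0.937, 0.243); φ = arcsin(p_z) ≈ 14.06°, λ = atan2(p_y, p_x) ≈ 75.05°.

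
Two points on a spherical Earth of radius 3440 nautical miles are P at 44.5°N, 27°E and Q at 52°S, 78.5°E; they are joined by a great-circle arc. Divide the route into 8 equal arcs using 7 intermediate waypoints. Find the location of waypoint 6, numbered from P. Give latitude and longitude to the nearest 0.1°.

≈ 28.8°S, 61.3°E

Write both endpoints as unit vectors p₁, p₂ with components (cos φ cos λ, cos φ sin λ, sin φ).
The central angle between the endpoints is δ = arccos(p₁·p₂) ≈ 1.854 rad (106.2°).
Interpolate at f = 6/8 with slerp weights a = sin((1−f)δ)/sin δ ≈ 0.465, b = sin(fδ)/sin δ ≈ 1.024.
p = a·p₁ + b·p₂ ≈ (0.422, 0.769, -0.481); φ = arcsin(p_z) ≈ -28.75°, λ = atan2(p_y, p_x) ≈ 61.26°.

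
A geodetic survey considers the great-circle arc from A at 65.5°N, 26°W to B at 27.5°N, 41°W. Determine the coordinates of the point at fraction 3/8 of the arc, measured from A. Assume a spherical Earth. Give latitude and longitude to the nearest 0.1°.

Convert each endpoint to a unit vector on the sphere (x = cos φ cos λ, y = cos φ sin λ, z = sin φ).
The central angle between the endpoints is δ = arccos(p₁·p₂) ≈ 0.683 rad (39.2°).
Interpolate at f = 3/8 with slerp weights a = sin((1−f)δ)/sin δ ≈ 0.656, b = sin(fδ)/sin δ ≈ 0.401.
p = a·p₁ + b·p₂ ≈ (0.513, -0.353, 0.782); φ = arcsin(p_z) ≈ 51.48°, λ = atan2(p_y, p_x) ≈ -34.51°.

≈ 51.5°N, 34.5°W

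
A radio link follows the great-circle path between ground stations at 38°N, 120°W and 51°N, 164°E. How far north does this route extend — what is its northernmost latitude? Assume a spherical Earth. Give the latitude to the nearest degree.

The great circle lies in the plane with unit normal n̂ = (p₁ × p₂)/|p₁ × p₂|.
Here n̂_z ≈ -0.601; the vertex latitude is φ_max = arccos|n̂_z| ≈ 53.1°.

≈ 53°N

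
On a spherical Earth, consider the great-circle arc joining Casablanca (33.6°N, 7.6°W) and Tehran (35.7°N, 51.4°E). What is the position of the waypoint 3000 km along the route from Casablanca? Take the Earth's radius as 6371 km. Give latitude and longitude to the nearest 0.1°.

From cos δ = sin φ₁ sin φ₂ + cos φ₁ cos φ₂ cos Δλ, the central angle is δ ≈ 0.835 rad (47.8°). The total great-circle distance is δ·R ≈ 0.835 × 6371 ≈ 5319 km, so the target fraction is f = 3000/5319 ≈ 0.564.
Interpolate at f ≈ 0.564 with slerp weights a = sin((1−f)δ)/sin δ ≈ 0.480, b = sin(fδ)/sin δ ≈ 0.612.
p = a·p₁ + b·p₂ ≈ (0.707, 0.336, 0.623); φ = arcsin(p_z) ≈ 38.53°, λ = atan2(p_y, p_x) ≈ 25.40°.

≈ 38.5°N, 25.4°E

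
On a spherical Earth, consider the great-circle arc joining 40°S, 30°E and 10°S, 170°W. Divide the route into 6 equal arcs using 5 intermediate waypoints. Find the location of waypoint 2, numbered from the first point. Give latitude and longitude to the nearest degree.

Write both endpoints as unit vectors p₁, p₂ with components (cos φ cos λ, cos φ sin λ, sin φ).
The central angle between the endpoints is δ = arccos(p₁·p₂) ≈ 2.211 rad (126.7°).
Interpolate at f = 2/6 with slerp weights a = sin((1−f)δ)/sin δ ≈ 1.241, b = sin(fδ)/sin δ ≈ 0.838.
p = a·p₁ + b·p₂ ≈ (0.011, 0.332, -0.943); φ = arcsin(p_z) ≈ -70.60°, λ = atan2(p_y, p_x) ≈ 88.17°.

≈ 71°S, 88°E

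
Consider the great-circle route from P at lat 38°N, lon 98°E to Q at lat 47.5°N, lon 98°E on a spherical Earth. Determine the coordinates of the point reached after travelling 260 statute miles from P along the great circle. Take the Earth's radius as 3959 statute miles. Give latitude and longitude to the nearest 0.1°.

≈ lat 41.8°N, lon 98.0°E

Write both endpoints as unit vectors p₁, p₂ with components (cos φ cos λ, cos φ sin λ, sin φ).
The central angle between the endpoints is δ = arccos(p₁·p₂) ≈ 0.166 rad (9.5°). The total great-circle distance is δ·R ≈ 0.166 × 3959 ≈ 656 mi, so the target fraction is f = 260/656 ≈ 0.396.
Interpolate at f ≈ 0.396 with slerp weights a = sin((1−f)δ)/sin δ ≈ 0.606, b = sin(fδ)/sin δ ≈ 0.398.
p = a·p₁ + b·p₂ ≈ (-0.104, 0.739, 0.666); φ = arcsin(p_z) ≈ 41.76°, λ = atan2(p_y, p_x) ≈ 98.00°.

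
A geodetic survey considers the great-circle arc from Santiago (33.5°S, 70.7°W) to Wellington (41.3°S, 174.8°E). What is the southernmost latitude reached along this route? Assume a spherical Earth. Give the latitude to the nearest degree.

The great circle lies in the plane with unit normal n̂ = (p₁ × p₂)/|p₁ × p₂|.
Here n̂_z ≈ -0.573; the vertex latitude is φ_max = arccos|n̂_z| ≈ 55.0°.
Check via Clairaut: cos φ_max = |cos φ₁| · sin C = cos(33.5°)·sin(136.6°) ≈ 0.573, again giving ≈ 55.0°.

≈ 55°S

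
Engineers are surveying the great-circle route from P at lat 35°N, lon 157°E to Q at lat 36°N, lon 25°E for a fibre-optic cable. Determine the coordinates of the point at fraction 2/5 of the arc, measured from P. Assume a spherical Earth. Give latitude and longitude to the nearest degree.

≈ lat 59°N, lon 111°E

Write both endpoints as unit vectors p₁, p₂ with components (cos φ cos λ, cos φ sin λ, sin φ).
The central angle between the endpoints is δ = arccos(p₁·p₂) ≈ 1.677 rad (96.1°).
Interpolate at f = 2/5 with slerp weights a = sin((1−f)δ)/sin δ ≈ 0.850, b = sin(fδ)/sin δ ≈ 0.625.
p = a·p₁ + b·p₂ ≈ (-0.182, 0.486, 0.855); φ = arcsin(p_z) ≈ 58.75°, λ = atan2(p_y, p_x) ≈ 110.57°.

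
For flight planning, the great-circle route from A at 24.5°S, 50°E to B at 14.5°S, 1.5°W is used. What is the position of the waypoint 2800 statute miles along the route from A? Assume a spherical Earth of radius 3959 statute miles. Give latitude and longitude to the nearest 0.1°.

Write both endpoints as unit vectors p₁, p₂ with components (cos φ cos λ, cos φ sin λ, sin φ).
The central angle between the endpoints is δ = arccos(p₁·p₂) ≈ 0.860 rad (49.3°). The total great-circle distance is δ·R ≈ 0.860 × 3959 ≈ 3406 mi, so the target fraction is f = 2800/3406 ≈ 0.822.
Interpolate at f ≈ 0.822 with slerp weights a = sin((1−f)δ)/sin δ ≈ 0.201, b = sin(fδ)/sin δ ≈ 0.857.
p = a·p₁ + b·p₂ ≈ (0.947, 0.118, -0.298); φ = arcsin(p_z) ≈ -17.34°, λ = atan2(p_y, p_x) ≈ 7.13°.

≈ 17.3°S, 7.1°E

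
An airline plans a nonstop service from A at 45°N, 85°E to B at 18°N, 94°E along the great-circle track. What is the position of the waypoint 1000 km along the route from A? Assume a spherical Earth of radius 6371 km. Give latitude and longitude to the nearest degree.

From cos δ = sin φ₁ sin φ₂ + cos φ₁ cos φ₂ cos Δλ, the central angle is δ ≈ 0.489 rad (28.0°). The total great-circle distance is δ·R ≈ 0.489 × 6371 ≈ 3116 km, so the target fraction is f = 1000/3116 ≈ 0.321.
Interpolate at f ≈ 0.321 with slerp weights a = sin((1−f)δ)/sin δ ≈ 0.694, b = sin(fδ)/sin δ ≈ 0.333.
p = a·p₁ + b·p₂ ≈ (0.021, 0.805, 0.594); φ = arcsin(p_z) ≈ 36.41°, λ = atan2(p_y, p_x) ≈ 88.53°.

≈ 36°N, 89°E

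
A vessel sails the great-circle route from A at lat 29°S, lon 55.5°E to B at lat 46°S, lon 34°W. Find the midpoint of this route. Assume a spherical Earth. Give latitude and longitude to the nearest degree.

Convert each endpoint to a unit vector on the sphere (x = cos φ cos λ, y = cos φ sin λ, z = sin φ).
The central angle between the endpoints is δ = arccos(p₁·p₂) ≈ 1.209 rad (69.3°).
Interpolate at f = 1/2 with slerp weights a = sin((1−f)δ)/sin δ ≈ 0.608, b = sin(fδ)/sin δ ≈ 0.608.
p = a·p₁ + b·p₂ ≈ (0.651, 0.202, -0.732); φ = arcsin(p_z) ≈ -47.03°, λ = atan2(p_y, p_x) ≈ 17.24°.

≈ lat 47°S, lon 17°E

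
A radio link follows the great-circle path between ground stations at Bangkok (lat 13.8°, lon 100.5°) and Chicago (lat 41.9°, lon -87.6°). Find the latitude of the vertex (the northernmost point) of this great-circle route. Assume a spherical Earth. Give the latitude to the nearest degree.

The great circle lies in the plane with unit normal n̂ = (p₁ × p₂)/|p₁ × p₂|.
Here n̂_z ≈ +0.123; the vertex latitude is φ_max = arccos|n̂_z| ≈ 83.0°.
Check via Clairaut: cos φ_max = |cos φ₁| · sin C = cos(13.8°)·sin(7.3°) ≈ 0.123, again giving ≈ 83.0°.

≈ 83°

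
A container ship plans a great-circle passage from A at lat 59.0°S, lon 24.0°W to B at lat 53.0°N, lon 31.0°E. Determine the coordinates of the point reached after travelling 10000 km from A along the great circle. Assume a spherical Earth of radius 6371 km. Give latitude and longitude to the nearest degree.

≈ lat 25°N, lon 15°E

From cos δ = sin φ₁ sin φ₂ + cos φ₁ cos φ₂ cos Δλ, the central angle is δ ≈ 2.102 rad (120.4°). The total great-circle distance is δ·R ≈ 2.102 × 6371 ≈ 13393 km, so the target fraction is f = 10000/13393 ≈ 0.747.
Interpolate at f ≈ 0.747 with slerp weights a = sin((1−f)δ)/sin δ ≈ 0.589, b = sin(fδ)/sin δ ≈ 1.160.
p = a·p₁ + b·p₂ ≈ (0.876, 0.236, 0.422); φ = arcsin(p_z) ≈ 24.93°, λ = atan2(p_y, p_x) ≈ 15.09°.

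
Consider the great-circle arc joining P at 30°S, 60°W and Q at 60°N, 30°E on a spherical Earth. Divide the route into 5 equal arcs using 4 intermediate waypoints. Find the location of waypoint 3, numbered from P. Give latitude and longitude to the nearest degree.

≈ 30°N, 23°W

Convert each endpoint to a unit vector on the sphere (x = cos φ cos λ, y = cos φ sin λ, z = sin φ).
The central angle between the endpoints is δ = arccos(p₁·p₂) ≈ 2.019 rad (115.7°).
Interpolate at f = 3/5 with slerp weights a = sin((1−f)δ)/sin δ ≈ 0.802, b = sin(fδ)/sin δ ≈ 1.038.
p = a·p₁ + b·p₂ ≈ (0.797, -0.342, 0.499); φ = arcsin(p_z) ≈ 29.90°, λ = atan2(p_y, p_x) ≈ -23.21°.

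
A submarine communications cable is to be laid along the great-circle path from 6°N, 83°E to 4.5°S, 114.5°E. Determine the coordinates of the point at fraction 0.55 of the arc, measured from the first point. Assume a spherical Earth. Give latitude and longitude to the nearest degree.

≈ 0°N, 100°E

From cos δ = sin φ₁ sin φ₂ + cos φ₁ cos φ₂ cos Δλ, the central angle is δ ≈ 0.579 rad (33.2°).
Interpolate at f = 0.55 with slerp weights a = sin((1−f)δ)/sin δ ≈ 0.471, b = sin(fδ)/sin δ ≈ 0.572.
p = a·p₁ + b·p₂ ≈ (-0.179, 0.984, 0.004); φ = arcsin(p_z) ≈ 0.25°, λ = atan2(p_y, p_x) ≈ 100.34°.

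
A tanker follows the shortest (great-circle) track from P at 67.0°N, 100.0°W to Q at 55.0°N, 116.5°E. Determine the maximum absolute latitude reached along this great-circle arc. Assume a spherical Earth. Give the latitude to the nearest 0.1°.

The great circle lies in the plane with unit normal n̂ = (p₁ × p₂)/|p₁ × p₂|.
Here n̂_z ≈ -0.163; the vertex latitude is φ_max = arccos|n̂_z| ≈ 80.6°.
Check via Clairaut: cos φ_max = |cos φ₁| · sin C = cos(67.0°)·sin(24.6°) ≈ 0.163, again giving ≈ 80.6°.

≈ 80.6°N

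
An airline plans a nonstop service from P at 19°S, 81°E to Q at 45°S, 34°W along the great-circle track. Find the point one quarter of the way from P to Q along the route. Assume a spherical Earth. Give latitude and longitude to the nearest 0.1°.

≈ 35.8°S, 62.8°E

Convert each endpoint to a unit vector on the sphere (x = cos φ cos λ, y = cos φ sin λ, z = sin φ).
The central angle between the endpoints is δ = arccos(p₁·p₂) ≈ 1.623 rad (93.0°).
Interpolate at f = 1/4 with slerp weights a = sin((1−f)δ)/sin δ ≈ 0.939, b = sin(fδ)/sin δ ≈ 0.395.
p = a·p₁ + b·p₂ ≈ (0.371, 0.721, -0.585); φ = arcsin(p_z) ≈ -35.83°, λ = atan2(p_y, p_x) ≈ 62.79°.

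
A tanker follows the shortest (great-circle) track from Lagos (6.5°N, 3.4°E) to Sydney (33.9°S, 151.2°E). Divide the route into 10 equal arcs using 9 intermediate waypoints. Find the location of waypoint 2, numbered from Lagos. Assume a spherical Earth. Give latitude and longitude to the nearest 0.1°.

≈ 13.9°S, 22.6°E

The haversine formula gives a central angle δ ≈ 2.436 rad (139.6°) between the endpoints.
Interpolate at f = 2/10 with slerp weights a = sin((1−f)δ)/sin δ ≈ 1.433, b = sin(fδ)/sin δ ≈ 0.721.
p = a·p₁ + b·p₂ ≈ (0.896, 0.373, -0.240); φ = arcsin(p_z) ≈ -13.90°, λ = atan2(p_y, p_x) ≈ 22.59°.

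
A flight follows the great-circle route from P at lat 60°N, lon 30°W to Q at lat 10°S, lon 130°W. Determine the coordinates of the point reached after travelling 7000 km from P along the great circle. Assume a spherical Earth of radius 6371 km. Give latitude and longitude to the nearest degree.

The haversine formula gives a central angle δ ≈ 1.809 rad (103.6°) between the endpoints. The total great-circle distance is δ·R ≈ 1.809 × 6371 ≈ 11525 km, so the target fraction is f = 7000/11525 ≈ 0.607.
Interpolate at f ≈ 0.607 with slerp weights a = sin((1−f)δ)/sin δ ≈ 0.671, b = sin(fδ)/sin δ ≈ 0.916.
p = a·p₁ + b·p₂ ≈ (-0.290, -0.859, 0.422); φ = arcsin(p_z) ≈ 24.95°, λ = atan2(p_y, p_x) ≈ -108.63°.

≈ lat 25°N, lon 109°W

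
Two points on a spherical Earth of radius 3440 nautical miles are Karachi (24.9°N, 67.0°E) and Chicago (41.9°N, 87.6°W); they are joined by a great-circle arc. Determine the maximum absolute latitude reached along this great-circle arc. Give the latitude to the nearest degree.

≈ 72°N

The great circle lies in the plane with unit normal n̂ = (p₁ × p₂)/|p₁ × p₂|.
Here n̂_z ≈ -0.307; the vertex latitude is φ_max = arccos|n̂_z| ≈ 72.1°.
Check via Clairaut: cos φ_max = |cos φ₁| · sin C = cos(24.9°)·sin(19.8°) ≈ 0.307, again giving ≈ 72.1°.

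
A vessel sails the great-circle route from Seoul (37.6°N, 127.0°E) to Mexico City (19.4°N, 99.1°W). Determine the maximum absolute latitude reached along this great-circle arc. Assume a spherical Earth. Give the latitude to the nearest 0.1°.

The great circle lies in the plane with unit normal n̂ = (p₁ × p₂)/|p₁ × p₂|.
Here n̂_z ≈ +0.567; the vertex latitude is φ_max = arccos|n̂_z| ≈ 55.4°.

≈ 55.4°N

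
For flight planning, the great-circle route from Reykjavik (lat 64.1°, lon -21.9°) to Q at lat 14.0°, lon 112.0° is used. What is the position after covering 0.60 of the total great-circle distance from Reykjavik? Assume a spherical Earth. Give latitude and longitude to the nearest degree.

≈ lat 49°, lon 95°

The haversine formula gives a central angle δ ≈ 1.647 rad (94.4°) between the endpoints.
Interpolate at f = 0.60 with slerp weights a = sin((1−f)δ)/sin δ ≈ 0.614, b = sin(fδ)/sin δ ≈ 0.838.
p = a·p₁ + b·p₂ ≈ (-0.056, 0.653, 0.755); φ = arcsin(p_z) ≈ 49.02°, λ = atan2(p_y, p_x) ≈ 94.86°.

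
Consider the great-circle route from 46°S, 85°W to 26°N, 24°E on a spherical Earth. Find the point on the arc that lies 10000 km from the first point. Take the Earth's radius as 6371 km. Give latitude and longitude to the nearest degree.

Write both endpoints as unit vectors p₁, p₂ with components (cos φ cos λ, cos φ sin λ, sin φ).
The central angle between the endpoints is δ = arccos(p₁·p₂) ≈ 2.116 rad (121.2°). The total great-circle distance is δ·R ≈ 2.116 × 6371 ≈ 13481 km, so the target fraction is f = 10000/13481 ≈ 0.742.
Interpolate at f ≈ 0.742 with slerp weights a = sin((1−f)δ)/sin δ ≈ 0.608, b = sin(fδ)/sin δ ≈ 1.170.
p = a·p₁ + b·p₂ ≈ (0.997, 0.007, 0.076); φ = arcsin(p_z) ≈ 4.33°, λ = atan2(p_y, p_x) ≈ 0.40°.

≈ 4°N, 0°E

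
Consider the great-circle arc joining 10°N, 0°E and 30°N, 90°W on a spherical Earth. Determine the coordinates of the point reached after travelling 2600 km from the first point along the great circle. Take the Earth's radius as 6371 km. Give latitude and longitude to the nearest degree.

Convert each endpoint to a unit vector on the sphere (x = cos φ cos λ, y = cos φ sin λ, z = sin φ).
The central angle between the endpoints is δ = arccos(p₁·p₂) ≈ 1.484 rad (85.0°). The total great-circle distance is δ·R ≈ 1.484 × 6371 ≈ 9454 km, so the target fraction is f = 2600/9454 ≈ 0.275.
Interpolate at f ≈ 0.275 with slerp weights a = sin((1−f)δ)/sin δ ≈ 0.883, b = sin(fδ)/sin δ ≈ 0.398.
p = a·p₁ + b·p₂ ≈ (0.870, -0.345, 0.353); φ = arcsin(p_z) ≈ 20.64°, λ = atan2(p_y, p_x) ≈ -21.63°.

≈ 21°N, 22°W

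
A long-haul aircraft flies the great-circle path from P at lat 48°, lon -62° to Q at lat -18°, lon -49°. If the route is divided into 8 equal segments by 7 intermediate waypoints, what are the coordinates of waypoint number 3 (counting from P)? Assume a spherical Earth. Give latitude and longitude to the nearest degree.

Convert each endpoint to a unit vector on the sphere (x = cos φ cos λ, y = cos φ sin λ, z = sin φ).
The central angle between the endpoints is δ = arccos(p₁·p₂) ≈ 1.170 rad (67.0°).
Interpolate at f = 3/8 with slerp weights a = sin((1−f)δ)/sin δ ≈ 0.725, b = sin(fδ)/sin δ ≈ 0.461.
p = a·p₁ + b·p₂ ≈ (0.516, -0.760, 0.396); φ = arcsin(p_z) ≈ 23.35°, λ = atan2(p_y, p_x) ≈ -55.83°.

≈ lat 23°, lon -56°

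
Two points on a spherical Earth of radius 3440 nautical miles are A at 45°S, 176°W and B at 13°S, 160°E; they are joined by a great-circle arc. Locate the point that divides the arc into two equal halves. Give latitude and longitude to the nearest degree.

Write both endpoints as unit vectors p₁, p₂ with components (cos φ cos λ, cos φ sin λ, sin φ).
The central angle between the endpoints is δ = arccos(p₁·p₂) ≈ 0.662 rad (38.0°).
Interpolate at f = 1/2 with slerp weights a = sin((1−f)δ)/sin δ ≈ 0.529, b = sin(fδ)/sin δ ≈ 0.529.
p = a·p₁ + b·p₂ ≈ (-0.857, 0.150, -0.493); φ = arcsin(p_z) ≈ -29.53°, λ = atan2(p_y, p_x) ≈ 170.07°.

≈ 30°S, 170°E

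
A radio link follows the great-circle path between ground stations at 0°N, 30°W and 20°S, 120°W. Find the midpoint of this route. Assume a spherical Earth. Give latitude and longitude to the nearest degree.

The haversine formula gives a central angle δ ≈ 1.571 rad (90.0°) between the endpoints.
Interpolate at f = 1/2 with slerp weights a = sin((1−f)δ)/sin δ ≈ 0.707, b = sin(fδ)/sin δ ≈ 0.707.
p = a·p₁ + b·p₂ ≈ (0.280, -0.929, -0.242); φ = arcsin(p_z) ≈ -14.00°, λ = atan2(p_y, p_x) ≈ -73.22°.

≈ 14°S, 73°W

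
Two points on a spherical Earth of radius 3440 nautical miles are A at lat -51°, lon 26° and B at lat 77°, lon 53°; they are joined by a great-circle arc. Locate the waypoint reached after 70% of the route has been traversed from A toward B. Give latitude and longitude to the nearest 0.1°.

The haversine formula gives a central angle δ ≈ 2.254 rad (129.1°) between the endpoints.
Interpolate at f = 0.70 with slerp weights a = sin((1−f)δ)/sin δ ≈ 0.807, b = sin(fδ)/sin δ ≈ 1.289.
p = a·p₁ + b·p₂ ≈ (0.631, 0.454, 0.629); φ = arcsin(p_z) ≈ 38.99°, λ = atan2(p_y, p_x) ≈ 35.75°.

≈ lat 39.0°, lon 35.8°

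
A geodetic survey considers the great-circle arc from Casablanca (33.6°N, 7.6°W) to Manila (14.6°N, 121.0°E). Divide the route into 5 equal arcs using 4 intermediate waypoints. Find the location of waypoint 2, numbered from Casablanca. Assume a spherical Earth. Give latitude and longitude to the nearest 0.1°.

≈ (47.4°N, 49.6°E)

Write both endpoints as unit vectors p₁, p₂ with components (cos φ cos λ, cos φ sin λ, sin φ).
The central angle between the endpoints is δ = arccos(p₁·p₂) ≈ 1.943 rad (111.3°).
Interpolate at f = 2/5 with slerp weights a = sin((1−f)δ)/sin δ ≈ 0.986, b = sin(fδ)/sin δ ≈ 0.753.
p = a·p₁ + b·p₂ ≈ (0.439, 0.516, 0.736); φ = arcsin(p_z) ≈ 47.36°, λ = atan2(p_y, p_x) ≈ 49.57°.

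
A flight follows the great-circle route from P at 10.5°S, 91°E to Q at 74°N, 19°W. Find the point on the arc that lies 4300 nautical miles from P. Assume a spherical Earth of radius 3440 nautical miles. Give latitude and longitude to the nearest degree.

Convert each endpoint to a unit vector on the sphere (x = cos φ cos λ, y = cos φ sin λ, z = sin φ).
The central angle between the endpoints is δ = arccos(p₁·p₂) ≈ 1.842 rad (105.5°). The total great-circle distance is δ·R ≈ 1.842 × 3440 ≈ 6336 nmi, so the target fraction is f = 4300/6336 ≈ 0.679.
Interpolate at f ≈ 0.679 with slerp weights a = sin((1−f)δ)/sin δ ≈ 0.579, b = sin(fδ)/sin δ ≈ 0.985.
p = a·p₁ + b·p₂ ≈ (0.247, 0.481, 0.841); φ = arcsin(p_z) ≈ 57.28°, λ = atan2(p_y, p_x) ≈ 62.84°.

≈ 57°N, 63°E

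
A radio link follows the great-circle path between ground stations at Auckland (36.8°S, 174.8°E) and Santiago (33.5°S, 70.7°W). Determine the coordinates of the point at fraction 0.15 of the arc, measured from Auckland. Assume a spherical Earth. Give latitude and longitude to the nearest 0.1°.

Write both endpoints as unit vectors p₁, p₂ with components (cos φ cos λ, cos φ sin λ, sin φ).
The central angle between the endpoints is δ = arccos(p₁·p₂) ≈ 1.517 rad (86.9°).
Interpolate at f = 0.15 with slerp weights a = sin((1−f)δ)/sin δ ≈ 0.962, b = sin(fδ)/sin δ ≈ 0.226.
p = a·p₁ + b·p₂ ≈ (-0.705, -0.108, -0.701); φ = arcsin(p_z) ≈ -44.51°, λ = atan2(p_y, p_x) ≈ -171.29°.

≈ 44.5°S, 171.3°W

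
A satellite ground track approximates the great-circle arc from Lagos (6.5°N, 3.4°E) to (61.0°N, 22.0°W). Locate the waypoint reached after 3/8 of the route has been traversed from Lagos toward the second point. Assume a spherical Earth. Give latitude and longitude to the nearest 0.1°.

≈ (27.4°N, 2.5°W)

Write both endpoints as unit vectors p₁, p₂ with components (cos φ cos λ, cos φ sin λ, sin φ).
The central angle between the endpoints is δ = arccos(p₁·p₂) ≈ 1.007 rad (57.7°).
Interpolate at f = 3/8 with slerp weights a = sin((1−f)δ)/sin δ ≈ 0.696, b = sin(fδ)/sin δ ≈ 0.436.
p = a·p₁ + b·p₂ ≈ (0.887, -0.038, 0.460); φ = arcsin(p_z) ≈ 27.41°, λ = atan2(p_y, p_x) ≈ -2.47°.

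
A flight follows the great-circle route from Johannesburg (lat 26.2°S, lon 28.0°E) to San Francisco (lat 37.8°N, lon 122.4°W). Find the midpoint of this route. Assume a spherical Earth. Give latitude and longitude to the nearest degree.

From cos δ = sin φ₁ sin φ₂ + cos φ₁ cos φ₂ cos Δλ, the central angle is δ ≈ 2.662 rad (152.5°).
Interpolate at f = 1/2 with slerp weights a = sin((1−f)δ)/sin δ ≈ 2.104, b = sin(fδ)/sin δ ≈ 2.104.
p = a·p₁ + b·p₂ ≈ (0.776, -0.517, 0.361); φ = arcsin(p_z) ≈ 21.14°, λ = atan2(p_y, p_x) ≈ -33.69°.

≈ lat 21°N, lon 34°W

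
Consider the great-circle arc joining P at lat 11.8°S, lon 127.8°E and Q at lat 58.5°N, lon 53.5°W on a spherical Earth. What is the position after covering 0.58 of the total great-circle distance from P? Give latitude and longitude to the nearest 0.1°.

Write both endpoints as unit vectors p₁, p₂ with components (cos φ cos λ, cos φ sin λ, sin φ).
The central angle between the endpoints is δ = arccos(p₁·p₂) ≈ 2.326 rad (133.3°).
Interpolate at f = 0.58 with slerp weights a = sin((1−f)δ)/sin δ ≈ 1.139, b = sin(fδ)/sin δ ≈ 1.340.
p = a·p₁ + b·p₂ ≈ (-0.267, 0.318, 0.910); φ = arcsin(p_z) ≈ 65.49°, λ = atan2(p_y, p_x) ≈ 129.99°.

≈ lat 65.5°N, lon 130.0°E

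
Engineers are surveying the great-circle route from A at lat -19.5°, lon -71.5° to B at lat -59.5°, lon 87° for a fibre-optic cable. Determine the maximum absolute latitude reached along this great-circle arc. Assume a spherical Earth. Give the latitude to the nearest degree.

The great circle lies in the plane with unit normal n̂ = (p₁ × p₂)/|p₁ × p₂|.
Here n̂_z ≈ +0.178; the vertex latitude is φ_max = arccos|n̂_z| ≈ 79.8°.

≈ -80°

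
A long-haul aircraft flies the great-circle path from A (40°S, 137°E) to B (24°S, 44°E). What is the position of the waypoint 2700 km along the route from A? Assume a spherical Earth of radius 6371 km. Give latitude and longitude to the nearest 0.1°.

Convert each endpoint to a unit vector on the sphere (x = cos φ cos λ, y = cos φ sin λ, z = sin φ).
The central angle between the endpoints is δ = arccos(p₁·p₂) ≈ 1.344 rad (77.0°). The total great-circle distance is δ·R ≈ 1.344 × 6371 ≈ 8563 km, so the target fraction is f = 2700/8563 ≈ 0.315.
Interpolate at f ≈ 0.315 with slerp weights a = sin((1−f)δ)/sin δ ≈ 0.817, b = sin(fδ)/sin δ ≈ 0.422.
p = a·p₁ + b·p₂ ≈ (-0.180, 0.694, -0.697); φ = arcsin(p_z) ≈ -44.15°, λ = atan2(p_y, p_x) ≈ 104.55°.

≈ (44.2°S, 104.5°E)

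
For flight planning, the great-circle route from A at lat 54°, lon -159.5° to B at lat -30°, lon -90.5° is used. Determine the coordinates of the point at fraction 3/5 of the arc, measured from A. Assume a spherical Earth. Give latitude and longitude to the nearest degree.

≈ lat 5°, lon -112°

Write both endpoints as unit vectors p₁, p₂ with components (cos φ cos λ, cos φ sin λ, sin φ).
The central angle between the endpoints is δ = arccos(p₁·p₂) ≈ 1.795 rad (102.8°).
Interpolate at f = 3/5 with slerp weights a = sin((1−f)δ)/sin δ ≈ 0.675, b = sin(fδ)/sin δ ≈ 0.903.
p = a·p₁ + b·p₂ ≈ (-0.378, -0.921, 0.094); φ = arcsin(p_z) ≈ 5.41°, λ = atan2(p_y, p_x) ≈ -112.33°.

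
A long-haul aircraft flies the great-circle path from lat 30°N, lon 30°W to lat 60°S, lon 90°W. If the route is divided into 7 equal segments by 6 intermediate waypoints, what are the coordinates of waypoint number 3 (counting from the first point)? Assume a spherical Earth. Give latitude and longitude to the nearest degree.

≈ lat 10°S, lon 48°W

From cos δ = sin φ₁ sin φ₂ + cos φ₁ cos φ₂ cos Δλ, the central angle is δ ≈ 1.789 rad (102.5°).
Interpolate at f = 3/7 with slerp weights a = sin((1−f)δ)/sin δ ≈ 0.874, b = sin(fδ)/sin δ ≈ 0.711.
p = a·p₁ + b·p₂ ≈ (0.656, -0.734, -0.178); φ = arcsin(p_z) ≈ -10.28°, λ = atan2(p_y, p_x) ≈ -48.22°.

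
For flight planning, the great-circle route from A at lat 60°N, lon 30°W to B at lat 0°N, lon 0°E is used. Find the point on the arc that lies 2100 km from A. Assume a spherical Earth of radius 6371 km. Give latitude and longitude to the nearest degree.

The haversine formula gives a central angle δ ≈ 1.123 rad (64.3°) between the endpoints. The total great-circle distance is δ·R ≈ 1.123 × 6371 ≈ 7154 km, so the target fraction is f = 2100/7154 ≈ 0.294.
Interpolate at f ≈ 0.294 with slerp weights a = sin((1−f)δ)/sin δ ≈ 0.791, b = sin(fδ)/sin δ ≈ 0.359.
p = a·p₁ + b·p₂ ≈ (0.701, -0.198, 0.685); φ = arcsin(p_z) ≈ 43.22°, λ = atan2(p_y, p_x) ≈ -15.74°.

≈ lat 43°N, lon 16°W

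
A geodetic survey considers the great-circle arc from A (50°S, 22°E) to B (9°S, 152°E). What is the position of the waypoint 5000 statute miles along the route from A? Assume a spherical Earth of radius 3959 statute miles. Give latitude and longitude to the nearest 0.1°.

Convert each endpoint to a unit vector on the sphere (x = cos φ cos λ, y = cos φ sin λ, z = sin φ).
The central angle between the endpoints is δ = arccos(p₁·p₂) ≈ 1.863 rad (106.8°). The total great-circle distance is δ·R ≈ 1.863 × 3959 ≈ 7376 mi, so the target fraction is f = 5000/7376 ≈ 0.678.
Interpolate at f ≈ 0.678 with slerp weights a = sin((1−f)δ)/sin δ ≈ 0.590, b = sin(fδ)/sin δ ≈ 0.995.
p = a·p₁ + b·p₂ ≈ (-0.516, 0.604, -0.608); φ = arcsin(p_z) ≈ -37.41°, λ = atan2(p_y, p_x) ≈ 130.55°.

≈ (37.4°S, 130.5°E)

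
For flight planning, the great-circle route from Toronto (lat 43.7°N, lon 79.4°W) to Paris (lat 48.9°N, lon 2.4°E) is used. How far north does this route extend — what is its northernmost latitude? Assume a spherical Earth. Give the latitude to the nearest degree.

The great circle lies in the plane with unit normal n̂ = (p₁ × p₂)/|p₁ × p₂|.
Here n̂_z ≈ +0.582; the vertex latitude is φ_max = arccos|n̂_z| ≈ 54.4°.
Check via Clairaut: cos φ_max = |cos φ₁| · sin C = cos(43.7°)·sin(53.6°) ≈ 0.582, again giving ≈ 54.4°.

≈ 54°N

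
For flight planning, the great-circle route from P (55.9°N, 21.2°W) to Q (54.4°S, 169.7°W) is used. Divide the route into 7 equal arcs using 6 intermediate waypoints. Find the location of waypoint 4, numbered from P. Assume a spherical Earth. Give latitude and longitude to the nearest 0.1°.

≈ (6.9°S, 105.7°W)

From cos δ = sin φ₁ sin φ₂ + cos φ₁ cos φ₂ cos Δλ, the central angle is δ ≈ 2.829 rad (162.1°).
Interpolate at f = 4/7 with slerp weights a = sin((1−f)δ)/sin δ ≈ 3.046, b = sin(fδ)/sin δ ≈ 3.249.
p = a·p₁ + b·p₂ ≈ (-0.269, -0.956, -0.120); φ = arcsin(p_z) ≈ -6.87°, λ = atan2(p_y, p_x) ≈ -105.71°.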